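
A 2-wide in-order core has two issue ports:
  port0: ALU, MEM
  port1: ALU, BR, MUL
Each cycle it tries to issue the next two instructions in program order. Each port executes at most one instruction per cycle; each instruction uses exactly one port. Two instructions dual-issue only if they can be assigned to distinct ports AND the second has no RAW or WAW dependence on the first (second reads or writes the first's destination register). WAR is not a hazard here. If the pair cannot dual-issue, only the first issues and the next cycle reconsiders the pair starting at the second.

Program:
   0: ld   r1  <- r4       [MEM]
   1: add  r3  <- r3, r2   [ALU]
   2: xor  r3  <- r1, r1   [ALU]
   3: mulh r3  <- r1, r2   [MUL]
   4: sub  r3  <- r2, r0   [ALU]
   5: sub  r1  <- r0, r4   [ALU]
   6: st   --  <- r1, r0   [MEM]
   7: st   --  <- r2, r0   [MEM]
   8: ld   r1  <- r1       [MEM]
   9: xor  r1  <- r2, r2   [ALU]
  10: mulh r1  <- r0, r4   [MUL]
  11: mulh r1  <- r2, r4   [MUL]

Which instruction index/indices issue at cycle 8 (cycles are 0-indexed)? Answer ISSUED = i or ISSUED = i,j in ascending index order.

ISSUED = 10

#0 head=0: ld.MEM/add.ALU i0+i1 2-wide
#1 head=2: xor.ALU i2 WAW r3
#2 head=3: mulh.MUL i3 WAW r3
#3 head=4: sub.ALU/sub.ALU i4+i5 2-wide
#4 head=6: st.MEM i6 no-port MEM/MEM
#5 head=7: st.MEM i7 no-port MEM/MEM
#6 head=8: ld.MEM i8 WAW r1
#7 head=9: xor.ALU i9 WAW r1
#8 head=10: mulh.MUL i10 no-port MUL/MUL
#9 head=11: mulh.MUL i11 tail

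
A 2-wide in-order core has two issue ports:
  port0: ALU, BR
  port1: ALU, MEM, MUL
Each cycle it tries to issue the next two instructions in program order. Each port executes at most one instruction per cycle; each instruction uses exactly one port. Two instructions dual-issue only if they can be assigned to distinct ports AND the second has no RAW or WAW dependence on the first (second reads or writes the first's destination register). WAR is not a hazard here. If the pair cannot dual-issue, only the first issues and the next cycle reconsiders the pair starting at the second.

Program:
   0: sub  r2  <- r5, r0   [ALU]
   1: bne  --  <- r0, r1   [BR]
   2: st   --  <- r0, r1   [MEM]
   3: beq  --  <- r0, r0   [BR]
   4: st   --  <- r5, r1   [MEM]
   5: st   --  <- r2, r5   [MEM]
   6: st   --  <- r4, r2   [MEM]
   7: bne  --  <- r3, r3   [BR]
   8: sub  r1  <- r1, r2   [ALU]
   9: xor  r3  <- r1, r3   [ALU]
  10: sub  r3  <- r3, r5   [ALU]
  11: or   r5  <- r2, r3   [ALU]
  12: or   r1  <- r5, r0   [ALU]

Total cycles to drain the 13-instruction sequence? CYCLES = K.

CYCLES = 10

[0] i0+i1  sub bne  -- 2-wide
[1] i2+i3  st beq  -- 2-wide
[2] i4  st  -- no-port MEM/MEM
[3] i5  st  -- no-port MEM/MEM
[4] i6+i7  st bne  -- 2-wide
[5] i8  sub  -- RAW r1
[6] i9  xor  -- RAW+WAW r3
[7] i10  sub  -- RAW r3
[8] i11  or  -- RAW r5
[9] i12  or  -- tail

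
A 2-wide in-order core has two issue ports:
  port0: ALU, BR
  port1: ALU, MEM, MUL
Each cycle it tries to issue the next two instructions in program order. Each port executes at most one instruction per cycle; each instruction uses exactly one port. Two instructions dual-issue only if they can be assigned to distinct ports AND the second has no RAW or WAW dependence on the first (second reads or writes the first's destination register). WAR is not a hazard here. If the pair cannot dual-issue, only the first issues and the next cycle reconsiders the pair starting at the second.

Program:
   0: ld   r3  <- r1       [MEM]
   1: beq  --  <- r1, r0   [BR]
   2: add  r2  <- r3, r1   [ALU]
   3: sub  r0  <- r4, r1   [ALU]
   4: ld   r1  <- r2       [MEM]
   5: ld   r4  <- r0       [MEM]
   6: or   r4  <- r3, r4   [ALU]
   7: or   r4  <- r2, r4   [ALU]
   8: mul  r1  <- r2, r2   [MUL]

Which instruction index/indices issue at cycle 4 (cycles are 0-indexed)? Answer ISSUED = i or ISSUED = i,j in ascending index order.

ISSUED = 6

t=0 i0,i1:ld beq ; dual
t=1 i2,i3:add sub ; dual
t=2 i4:ld ; no-port MEM/MEM
t=3 i5:ld ; RAW+WAW r4
t=4 i6:or ; RAW+WAW r4
t=5 i7,i8:or mul ; dual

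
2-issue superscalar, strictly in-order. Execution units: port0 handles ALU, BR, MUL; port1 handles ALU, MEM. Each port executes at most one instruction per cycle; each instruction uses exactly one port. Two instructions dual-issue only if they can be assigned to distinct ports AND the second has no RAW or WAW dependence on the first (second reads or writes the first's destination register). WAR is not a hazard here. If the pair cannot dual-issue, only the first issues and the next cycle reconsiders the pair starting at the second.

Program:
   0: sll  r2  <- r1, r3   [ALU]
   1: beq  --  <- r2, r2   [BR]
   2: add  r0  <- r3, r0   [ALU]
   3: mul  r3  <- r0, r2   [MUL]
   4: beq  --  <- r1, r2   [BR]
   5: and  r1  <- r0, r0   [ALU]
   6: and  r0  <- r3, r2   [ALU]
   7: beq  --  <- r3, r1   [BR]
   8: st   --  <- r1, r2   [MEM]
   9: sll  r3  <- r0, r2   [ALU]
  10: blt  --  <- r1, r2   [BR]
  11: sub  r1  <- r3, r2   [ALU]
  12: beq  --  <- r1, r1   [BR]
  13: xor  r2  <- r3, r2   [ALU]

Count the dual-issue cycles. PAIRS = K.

PAIRS = 6

c0: i0 sll  RAW r2
c1: i1+i2 beq+add  pair
c2: i3 mul  no-port MUL/BR
c3: i4+i5 beq+and  pair
c4: i6+i7 and+beq  pair
c5: i8+i9 st+sll  pair
c6: i10+i11 blt+sub  pair
c7: i12+i13 beq+xor  pair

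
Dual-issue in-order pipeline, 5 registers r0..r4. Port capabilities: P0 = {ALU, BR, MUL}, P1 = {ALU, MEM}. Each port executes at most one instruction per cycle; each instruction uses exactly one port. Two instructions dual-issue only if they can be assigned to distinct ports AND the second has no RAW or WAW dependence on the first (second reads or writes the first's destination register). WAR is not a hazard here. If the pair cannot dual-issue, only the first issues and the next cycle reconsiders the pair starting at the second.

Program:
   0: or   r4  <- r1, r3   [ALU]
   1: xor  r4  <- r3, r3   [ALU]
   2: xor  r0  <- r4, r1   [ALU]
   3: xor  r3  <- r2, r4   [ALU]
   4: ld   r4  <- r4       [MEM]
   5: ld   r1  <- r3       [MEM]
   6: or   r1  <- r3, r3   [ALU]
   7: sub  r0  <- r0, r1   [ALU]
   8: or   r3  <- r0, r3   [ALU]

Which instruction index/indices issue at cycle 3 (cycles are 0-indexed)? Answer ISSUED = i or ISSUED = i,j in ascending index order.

[0] i0  or  -- WAW r4
[1] i1  xor  -- RAW r4
[2] i2&i3  xor+xor  -- pair
[3] i4  ld  -- no-port MEM/MEM
[4] i5  ld  -- WAW r1
[5] i6  or  -- RAW r1
[6] i7  sub  -- RAW r0
[7] i8  or  -- tail

ISSUED = 4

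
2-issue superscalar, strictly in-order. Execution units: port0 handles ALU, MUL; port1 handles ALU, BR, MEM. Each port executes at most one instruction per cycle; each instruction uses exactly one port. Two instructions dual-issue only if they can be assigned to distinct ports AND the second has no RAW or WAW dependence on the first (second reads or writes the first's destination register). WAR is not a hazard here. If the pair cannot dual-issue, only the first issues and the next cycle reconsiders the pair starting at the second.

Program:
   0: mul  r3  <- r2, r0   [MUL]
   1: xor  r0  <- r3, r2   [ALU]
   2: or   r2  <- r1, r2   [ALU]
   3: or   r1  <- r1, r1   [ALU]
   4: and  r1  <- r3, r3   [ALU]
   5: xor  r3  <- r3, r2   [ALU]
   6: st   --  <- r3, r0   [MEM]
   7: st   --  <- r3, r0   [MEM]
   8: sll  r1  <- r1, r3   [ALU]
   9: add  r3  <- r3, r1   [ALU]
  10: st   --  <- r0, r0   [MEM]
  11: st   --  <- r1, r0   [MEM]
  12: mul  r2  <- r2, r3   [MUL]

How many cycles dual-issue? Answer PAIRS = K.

c0: i0 mul  RAW r3
c1: i1/i2 xor;or  2-wide
c2: i3 or  WAW r1
c3: i4/i5 and;xor  2-wide
c4: i6 st  no-port MEM/MEM
c5: i7/i8 st;sll  2-wide
c6: i9/i10 add;st  2-wide
c7: i11/i12 st;mul  2-wide

PAIRS = 5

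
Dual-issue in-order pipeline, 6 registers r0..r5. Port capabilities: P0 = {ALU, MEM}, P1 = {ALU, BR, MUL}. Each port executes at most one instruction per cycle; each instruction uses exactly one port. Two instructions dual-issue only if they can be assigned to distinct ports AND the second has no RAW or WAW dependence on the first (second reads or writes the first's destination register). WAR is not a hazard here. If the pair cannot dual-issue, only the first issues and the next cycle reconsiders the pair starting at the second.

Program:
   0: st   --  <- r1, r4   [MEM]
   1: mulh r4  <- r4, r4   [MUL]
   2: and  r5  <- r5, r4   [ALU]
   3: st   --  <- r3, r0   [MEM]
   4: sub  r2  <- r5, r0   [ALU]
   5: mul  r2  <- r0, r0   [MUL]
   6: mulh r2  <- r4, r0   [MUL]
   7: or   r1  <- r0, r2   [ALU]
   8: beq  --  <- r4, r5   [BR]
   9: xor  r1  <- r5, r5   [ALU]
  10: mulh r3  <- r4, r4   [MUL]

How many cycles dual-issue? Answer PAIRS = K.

PAIRS = 4

c0: i0&i1 st;mulh  2-wide
c1: i2&i3 and;st  2-wide
c2: i4 sub  WAW r2
c3: i5 mul  no-port MUL/MUL
c4: i6 mulh  RAW r2
c5: i7&i8 or;beq  2-wide
c6: i9&i10 xor;mulh  2-wide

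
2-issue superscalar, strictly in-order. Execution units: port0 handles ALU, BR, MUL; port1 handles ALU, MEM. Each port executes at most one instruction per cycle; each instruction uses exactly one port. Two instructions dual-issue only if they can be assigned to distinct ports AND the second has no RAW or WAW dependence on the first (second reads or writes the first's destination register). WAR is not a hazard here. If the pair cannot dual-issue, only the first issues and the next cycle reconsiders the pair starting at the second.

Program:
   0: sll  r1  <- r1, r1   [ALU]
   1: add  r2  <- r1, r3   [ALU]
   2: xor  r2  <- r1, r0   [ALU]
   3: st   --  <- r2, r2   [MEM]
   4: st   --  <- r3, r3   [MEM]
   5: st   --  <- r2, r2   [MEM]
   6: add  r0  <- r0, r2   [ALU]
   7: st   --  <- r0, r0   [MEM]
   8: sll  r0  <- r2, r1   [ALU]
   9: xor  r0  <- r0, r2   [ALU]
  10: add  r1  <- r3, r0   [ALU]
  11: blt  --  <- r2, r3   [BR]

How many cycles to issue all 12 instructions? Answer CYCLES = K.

CYCLES = 9

#0 head=0: sll i0 RAW r1
#1 head=1: add i1 WAW r2
#2 head=2: xor i2 RAW r2
#3 head=3: st i3 no-port MEM/MEM
#4 head=4: st i4 no-port MEM/MEM
#5 head=5: st;add i5&i6 dual
#6 head=7: st;sll i7&i8 dual
#7 head=9: xor i9 RAW r0
#8 head=10: add;blt i10&i11 dual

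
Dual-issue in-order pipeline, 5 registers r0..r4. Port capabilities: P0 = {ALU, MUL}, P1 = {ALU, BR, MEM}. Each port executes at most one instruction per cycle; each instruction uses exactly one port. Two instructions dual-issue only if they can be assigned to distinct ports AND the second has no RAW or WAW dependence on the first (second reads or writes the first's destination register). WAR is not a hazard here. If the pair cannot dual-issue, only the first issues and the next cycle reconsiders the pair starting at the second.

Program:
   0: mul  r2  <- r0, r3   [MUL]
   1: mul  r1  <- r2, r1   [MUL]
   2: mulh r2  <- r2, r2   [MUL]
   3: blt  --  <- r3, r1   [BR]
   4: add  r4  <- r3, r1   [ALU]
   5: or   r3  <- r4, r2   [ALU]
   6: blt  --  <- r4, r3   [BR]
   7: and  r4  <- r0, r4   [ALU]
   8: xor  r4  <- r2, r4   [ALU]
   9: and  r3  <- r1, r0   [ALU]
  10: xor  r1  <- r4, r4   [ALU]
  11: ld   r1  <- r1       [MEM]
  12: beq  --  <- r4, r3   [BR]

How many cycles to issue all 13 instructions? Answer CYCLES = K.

CYCLES = 10

0. mul @i0  | no-port MUL/MUL
1. mul @i1  | no-port MUL/MUL
2. mulh+blt @i2,i3  | pair
3. add @i4  | RAW r4
4. or @i5  | RAW r3
5. blt+and @i6,i7  | pair
6. xor+and @i8,i9  | pair
7. xor @i10  | RAW+WAW r1
8. ld @i11  | no-port MEM/BR
9. beq @i12  | tail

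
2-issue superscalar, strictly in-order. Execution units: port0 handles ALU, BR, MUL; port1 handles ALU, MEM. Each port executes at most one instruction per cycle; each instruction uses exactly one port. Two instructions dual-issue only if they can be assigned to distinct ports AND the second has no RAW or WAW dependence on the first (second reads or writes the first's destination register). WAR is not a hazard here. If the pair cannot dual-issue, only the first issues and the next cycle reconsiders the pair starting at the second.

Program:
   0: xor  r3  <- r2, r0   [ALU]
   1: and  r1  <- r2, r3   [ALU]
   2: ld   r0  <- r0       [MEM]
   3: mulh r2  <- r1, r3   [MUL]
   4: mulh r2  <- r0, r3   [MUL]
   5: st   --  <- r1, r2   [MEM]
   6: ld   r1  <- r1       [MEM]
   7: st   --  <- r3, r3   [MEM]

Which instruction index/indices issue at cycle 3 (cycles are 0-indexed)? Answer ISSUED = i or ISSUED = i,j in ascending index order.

0. xor.ALU @i0  | RAW r3
1. and.ALU;ld.MEM @i1+i2  | dual
2. mulh.MUL @i3  | no-port MUL/MUL
3. mulh.MUL @i4  | RAW r2
4. st.MEM @i5  | no-port MEM/MEM
5. ld.MEM @i6  | no-port MEM/MEM
6. st.MEM @i7  | tail

ISSUED = 4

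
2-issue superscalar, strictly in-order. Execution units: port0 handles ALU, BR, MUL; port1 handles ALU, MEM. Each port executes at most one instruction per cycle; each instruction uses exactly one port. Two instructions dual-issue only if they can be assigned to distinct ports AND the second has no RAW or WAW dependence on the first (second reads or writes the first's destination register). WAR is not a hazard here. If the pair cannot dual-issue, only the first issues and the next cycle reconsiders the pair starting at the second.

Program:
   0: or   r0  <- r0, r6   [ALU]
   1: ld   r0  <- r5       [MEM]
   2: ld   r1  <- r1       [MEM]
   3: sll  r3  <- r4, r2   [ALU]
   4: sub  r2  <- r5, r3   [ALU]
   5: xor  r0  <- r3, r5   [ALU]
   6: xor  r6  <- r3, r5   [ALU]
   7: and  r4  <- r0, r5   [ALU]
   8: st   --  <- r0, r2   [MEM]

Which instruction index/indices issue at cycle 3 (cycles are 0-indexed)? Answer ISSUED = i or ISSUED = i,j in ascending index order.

ISSUED = 4,5

[0] i0  or  -- WAW r0
[1] i1  ld  -- no-port MEM/MEM
[2] i2,i3  ld;sll  -- pair
[3] i4,i5  sub;xor  -- pair
[4] i6,i7  xor;and  -- pair
[5] i8  st  -- tail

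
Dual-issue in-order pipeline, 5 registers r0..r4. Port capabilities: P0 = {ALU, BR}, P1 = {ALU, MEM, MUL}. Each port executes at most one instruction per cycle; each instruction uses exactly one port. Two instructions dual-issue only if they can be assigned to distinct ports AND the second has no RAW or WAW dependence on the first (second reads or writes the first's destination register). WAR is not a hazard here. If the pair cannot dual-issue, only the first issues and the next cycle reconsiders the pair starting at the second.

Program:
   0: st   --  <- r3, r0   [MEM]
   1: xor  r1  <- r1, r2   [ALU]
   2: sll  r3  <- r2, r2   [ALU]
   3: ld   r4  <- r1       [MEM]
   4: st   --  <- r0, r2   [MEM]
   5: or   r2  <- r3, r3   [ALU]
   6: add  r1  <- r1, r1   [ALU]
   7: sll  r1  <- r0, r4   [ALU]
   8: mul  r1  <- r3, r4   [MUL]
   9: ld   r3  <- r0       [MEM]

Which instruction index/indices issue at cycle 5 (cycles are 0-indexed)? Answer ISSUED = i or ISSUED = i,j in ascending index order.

ISSUED = 8

#0 head=0: st.MEM/xor.ALU i0&i1 pair
#1 head=2: sll.ALU/ld.MEM i2&i3 pair
#2 head=4: st.MEM/or.ALU i4&i5 pair
#3 head=6: add.ALU i6 WAW r1
#4 head=7: sll.ALU i7 WAW r1
#5 head=8: mul.MUL i8 no-port MUL/MEM
#6 head=9: ld.MEM i9 tail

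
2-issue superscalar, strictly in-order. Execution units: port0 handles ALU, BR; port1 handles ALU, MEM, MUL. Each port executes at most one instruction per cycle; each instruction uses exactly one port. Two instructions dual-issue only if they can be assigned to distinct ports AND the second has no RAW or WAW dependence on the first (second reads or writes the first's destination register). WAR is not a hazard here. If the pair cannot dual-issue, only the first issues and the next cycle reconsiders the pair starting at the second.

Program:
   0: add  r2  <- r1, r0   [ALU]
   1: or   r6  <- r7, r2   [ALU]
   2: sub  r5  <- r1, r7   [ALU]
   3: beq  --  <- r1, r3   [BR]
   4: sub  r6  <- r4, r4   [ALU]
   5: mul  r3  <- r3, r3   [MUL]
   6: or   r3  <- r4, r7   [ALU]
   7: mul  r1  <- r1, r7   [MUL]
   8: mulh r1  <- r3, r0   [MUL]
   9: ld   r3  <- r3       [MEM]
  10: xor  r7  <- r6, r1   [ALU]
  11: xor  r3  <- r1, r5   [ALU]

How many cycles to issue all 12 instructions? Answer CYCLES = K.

0. add @i0  | RAW r2
1. or sub @i1/i2  | dual
2. beq sub @i3/i4  | dual
3. mul @i5  | WAW r3
4. or mul @i6/i7  | dual
5. mulh @i8  | no-port MUL/MEM
6. ld xor @i9/i10  | dual
7. xor @i11  | tail

CYCLES = 8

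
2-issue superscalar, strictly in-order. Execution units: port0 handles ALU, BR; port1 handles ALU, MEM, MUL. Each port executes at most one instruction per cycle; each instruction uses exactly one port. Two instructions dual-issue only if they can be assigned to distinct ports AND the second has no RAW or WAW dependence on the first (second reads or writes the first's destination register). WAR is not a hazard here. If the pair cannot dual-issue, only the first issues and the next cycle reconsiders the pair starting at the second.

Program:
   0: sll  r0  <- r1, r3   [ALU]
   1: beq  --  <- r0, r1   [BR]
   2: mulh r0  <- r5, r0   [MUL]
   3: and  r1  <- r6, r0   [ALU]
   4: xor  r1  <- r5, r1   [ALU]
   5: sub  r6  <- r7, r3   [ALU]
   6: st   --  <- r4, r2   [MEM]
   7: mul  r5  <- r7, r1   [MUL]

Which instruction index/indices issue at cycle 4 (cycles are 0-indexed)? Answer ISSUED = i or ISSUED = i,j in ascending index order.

ISSUED = 6

[0] i0  sll  -- RAW r0
[1] i1,i2  beq/mulh  -- pair
[2] i3  and  -- RAW+WAW r1
[3] i4,i5  xor/sub  -- pair
[4] i6  st  -- no-port MEM/MUL
[5] i7  mul  -- tail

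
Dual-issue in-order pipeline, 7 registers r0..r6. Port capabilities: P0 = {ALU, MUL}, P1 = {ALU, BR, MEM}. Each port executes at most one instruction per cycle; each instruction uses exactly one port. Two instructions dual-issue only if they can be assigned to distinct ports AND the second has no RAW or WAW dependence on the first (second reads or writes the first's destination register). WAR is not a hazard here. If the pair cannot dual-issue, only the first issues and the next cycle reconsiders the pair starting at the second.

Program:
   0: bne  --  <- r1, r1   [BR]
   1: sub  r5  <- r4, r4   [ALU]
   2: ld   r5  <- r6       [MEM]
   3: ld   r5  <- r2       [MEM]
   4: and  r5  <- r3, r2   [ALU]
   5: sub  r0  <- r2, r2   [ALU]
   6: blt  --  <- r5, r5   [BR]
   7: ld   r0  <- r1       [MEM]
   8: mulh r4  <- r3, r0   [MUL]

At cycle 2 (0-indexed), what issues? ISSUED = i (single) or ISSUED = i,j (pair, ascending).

ISSUED = 3

[0] i0/i1  bne.BR/sub.ALU  -- 2-wide
[1] i2  ld.MEM  -- no-port MEM/MEM
[2] i3  ld.MEM  -- WAW r5
[3] i4/i5  and.ALU/sub.ALU  -- 2-wide
[4] i6  blt.BR  -- no-port BR/MEM
[5] i7  ld.MEM  -- RAW r0
[6] i8  mulh.MUL  -- tail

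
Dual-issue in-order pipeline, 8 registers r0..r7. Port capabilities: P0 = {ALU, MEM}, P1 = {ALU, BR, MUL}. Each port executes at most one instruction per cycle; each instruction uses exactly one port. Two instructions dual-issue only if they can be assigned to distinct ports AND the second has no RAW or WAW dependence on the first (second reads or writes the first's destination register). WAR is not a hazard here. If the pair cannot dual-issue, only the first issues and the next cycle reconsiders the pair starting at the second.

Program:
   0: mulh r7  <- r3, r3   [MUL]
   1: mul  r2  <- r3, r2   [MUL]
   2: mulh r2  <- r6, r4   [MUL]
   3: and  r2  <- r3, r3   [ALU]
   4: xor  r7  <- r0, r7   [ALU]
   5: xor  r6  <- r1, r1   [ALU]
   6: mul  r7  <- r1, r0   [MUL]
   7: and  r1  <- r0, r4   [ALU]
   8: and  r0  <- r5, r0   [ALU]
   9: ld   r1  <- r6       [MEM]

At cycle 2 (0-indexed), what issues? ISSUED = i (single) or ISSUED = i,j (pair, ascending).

#0 head=0: mulh i0 no-port MUL/MUL
#1 head=1: mul i1 no-port MUL/MUL
#2 head=2: mulh i2 WAW r2
#3 head=3: and xor i3/i4 pair
#4 head=5: xor mul i5/i6 pair
#5 head=7: and and i7/i8 pair
#6 head=9: ld i9 tail

ISSUED = 2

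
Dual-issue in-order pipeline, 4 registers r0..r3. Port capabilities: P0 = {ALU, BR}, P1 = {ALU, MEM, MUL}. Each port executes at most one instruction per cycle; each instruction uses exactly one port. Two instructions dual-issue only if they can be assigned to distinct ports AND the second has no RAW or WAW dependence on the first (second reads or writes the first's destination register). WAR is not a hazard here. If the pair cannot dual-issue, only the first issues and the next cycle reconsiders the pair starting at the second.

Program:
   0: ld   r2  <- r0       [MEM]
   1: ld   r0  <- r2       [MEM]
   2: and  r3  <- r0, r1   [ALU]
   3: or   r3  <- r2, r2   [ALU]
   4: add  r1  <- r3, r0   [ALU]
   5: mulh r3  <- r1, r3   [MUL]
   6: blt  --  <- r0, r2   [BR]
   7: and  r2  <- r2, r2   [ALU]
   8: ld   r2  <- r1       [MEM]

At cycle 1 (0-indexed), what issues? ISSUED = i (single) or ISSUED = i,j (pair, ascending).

0. ld.MEM @i0  | no-port MEM/MEM
1. ld.MEM @i1  | RAW r0
2. and.ALU @i2  | WAW r3
3. or.ALU @i3  | RAW r3
4. add.ALU @i4  | RAW r1
5. mulh.MUL/blt.BR @i5&i6  | dual
6. and.ALU @i7  | WAW r2
7. ld.MEM @i8  | tail

ISSUED = 1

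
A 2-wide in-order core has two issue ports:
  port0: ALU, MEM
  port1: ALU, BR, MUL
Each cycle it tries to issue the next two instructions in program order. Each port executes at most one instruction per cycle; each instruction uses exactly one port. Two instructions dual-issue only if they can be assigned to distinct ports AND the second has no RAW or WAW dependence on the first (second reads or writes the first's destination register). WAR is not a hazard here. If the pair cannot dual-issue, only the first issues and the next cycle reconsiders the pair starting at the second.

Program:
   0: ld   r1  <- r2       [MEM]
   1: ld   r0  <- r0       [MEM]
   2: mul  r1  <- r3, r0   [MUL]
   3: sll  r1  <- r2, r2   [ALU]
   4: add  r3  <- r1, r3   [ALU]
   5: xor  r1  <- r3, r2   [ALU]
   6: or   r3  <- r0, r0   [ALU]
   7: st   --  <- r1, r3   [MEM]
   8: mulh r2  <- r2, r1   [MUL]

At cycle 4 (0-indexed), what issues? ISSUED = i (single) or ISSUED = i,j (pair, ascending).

  cy0 -> i0 (ld.MEM) no-port MEM/MEM
  cy1 -> i1 (ld.MEM) RAW r0
  cy2 -> i2 (mul.MUL) WAW r1
  cy3 -> i3 (sll.ALU) RAW r1
  cy4 -> i4 (add.ALU) RAW r3
  cy5 -> i5/i6 (xor.ALU or.ALU) dual
  cy6 -> i7/i8 (st.MEM mulh.MUL) dual

ISSUED = 4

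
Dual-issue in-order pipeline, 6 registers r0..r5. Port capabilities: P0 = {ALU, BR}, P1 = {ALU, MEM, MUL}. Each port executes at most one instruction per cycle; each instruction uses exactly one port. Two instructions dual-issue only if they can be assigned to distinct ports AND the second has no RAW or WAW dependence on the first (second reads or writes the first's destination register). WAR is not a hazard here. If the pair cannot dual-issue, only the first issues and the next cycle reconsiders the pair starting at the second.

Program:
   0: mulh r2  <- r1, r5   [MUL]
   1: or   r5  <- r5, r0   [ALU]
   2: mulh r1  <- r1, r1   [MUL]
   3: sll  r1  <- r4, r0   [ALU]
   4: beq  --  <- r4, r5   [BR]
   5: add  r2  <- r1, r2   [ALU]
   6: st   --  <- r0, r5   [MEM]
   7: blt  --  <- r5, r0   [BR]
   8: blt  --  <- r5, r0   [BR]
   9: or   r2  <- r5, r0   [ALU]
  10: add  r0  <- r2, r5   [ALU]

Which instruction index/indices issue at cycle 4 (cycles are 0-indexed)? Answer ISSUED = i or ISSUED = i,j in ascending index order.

ISSUED = 7

c0: i0&i1 mulh.MUL or.ALU  pair
c1: i2 mulh.MUL  WAW r1
c2: i3&i4 sll.ALU beq.BR  pair
c3: i5&i6 add.ALU st.MEM  pair
c4: i7 blt.BR  no-port BR/BR
c5: i8&i9 blt.BR or.ALU  pair
c6: i10 add.ALU  tail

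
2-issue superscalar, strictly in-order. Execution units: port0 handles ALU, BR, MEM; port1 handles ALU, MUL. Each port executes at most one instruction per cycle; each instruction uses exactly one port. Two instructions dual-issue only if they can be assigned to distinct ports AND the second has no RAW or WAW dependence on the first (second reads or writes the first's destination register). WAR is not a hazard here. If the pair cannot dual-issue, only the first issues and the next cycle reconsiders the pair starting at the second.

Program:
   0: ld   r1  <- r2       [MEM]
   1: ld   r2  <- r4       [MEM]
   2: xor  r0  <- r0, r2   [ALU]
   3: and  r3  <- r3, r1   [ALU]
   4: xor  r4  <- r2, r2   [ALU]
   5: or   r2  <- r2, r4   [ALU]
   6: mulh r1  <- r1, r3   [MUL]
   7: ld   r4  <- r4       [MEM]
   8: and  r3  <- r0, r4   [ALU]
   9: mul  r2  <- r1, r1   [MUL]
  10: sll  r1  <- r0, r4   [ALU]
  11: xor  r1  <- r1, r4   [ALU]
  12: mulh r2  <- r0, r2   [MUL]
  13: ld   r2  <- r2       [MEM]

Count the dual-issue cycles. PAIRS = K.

PAIRS = 4

c0: i0 ld.MEM  no-port MEM/MEM
c1: i1 ld.MEM  RAW r2
c2: i2/i3 xor.ALU;and.ALU  dual
c3: i4 xor.ALU  RAW r4
c4: i5/i6 or.ALU;mulh.MUL  dual
c5: i7 ld.MEM  RAW r4
c6: i8/i9 and.ALU;mul.MUL  dual
c7: i10 sll.ALU  RAW+WAW r1
c8: i11/i12 xor.ALU;mulh.MUL  dual
c9: i13 ld.MEM  tail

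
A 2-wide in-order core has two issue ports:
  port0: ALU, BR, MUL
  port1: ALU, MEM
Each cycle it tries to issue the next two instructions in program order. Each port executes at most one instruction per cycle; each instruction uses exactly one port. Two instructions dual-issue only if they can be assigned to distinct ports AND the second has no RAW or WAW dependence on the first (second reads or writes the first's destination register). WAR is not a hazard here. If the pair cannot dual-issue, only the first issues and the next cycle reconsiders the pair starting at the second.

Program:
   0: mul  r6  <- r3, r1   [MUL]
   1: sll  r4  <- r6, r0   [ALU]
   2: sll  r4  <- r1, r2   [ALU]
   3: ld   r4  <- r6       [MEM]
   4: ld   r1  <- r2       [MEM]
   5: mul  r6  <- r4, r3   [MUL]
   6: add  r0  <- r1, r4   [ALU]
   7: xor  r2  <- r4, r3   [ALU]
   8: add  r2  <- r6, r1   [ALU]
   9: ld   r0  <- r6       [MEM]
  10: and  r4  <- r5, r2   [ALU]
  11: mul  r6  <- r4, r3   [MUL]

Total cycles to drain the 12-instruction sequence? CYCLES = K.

t=0 i0:mul ; RAW r6
t=1 i1:sll ; WAW r4
t=2 i2:sll ; WAW r4
t=3 i3:ld ; no-port MEM/MEM
t=4 i4&i5:ld;mul ; pair
t=5 i6&i7:add;xor ; pair
t=6 i8&i9:add;ld ; pair
t=7 i10:and ; RAW r4
t=8 i11:mul ; tail

CYCLES = 9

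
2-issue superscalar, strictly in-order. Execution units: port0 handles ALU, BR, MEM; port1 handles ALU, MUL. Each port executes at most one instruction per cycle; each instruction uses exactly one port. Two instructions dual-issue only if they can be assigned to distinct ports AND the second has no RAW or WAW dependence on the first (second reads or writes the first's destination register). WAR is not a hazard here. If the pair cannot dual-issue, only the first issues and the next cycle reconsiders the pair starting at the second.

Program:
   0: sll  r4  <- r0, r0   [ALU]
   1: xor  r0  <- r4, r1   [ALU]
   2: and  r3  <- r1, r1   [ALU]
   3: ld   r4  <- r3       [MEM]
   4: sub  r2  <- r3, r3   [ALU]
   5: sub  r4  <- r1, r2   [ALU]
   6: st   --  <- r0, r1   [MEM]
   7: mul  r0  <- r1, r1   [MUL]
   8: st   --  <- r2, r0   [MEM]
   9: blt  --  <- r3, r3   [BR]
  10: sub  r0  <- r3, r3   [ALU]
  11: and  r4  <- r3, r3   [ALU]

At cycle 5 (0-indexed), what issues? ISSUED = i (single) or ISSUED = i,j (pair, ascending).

0. sll @i0  | RAW r4
1. xor/and @i1&i2  | pair
2. ld/sub @i3&i4  | pair
3. sub/st @i5&i6  | pair
4. mul @i7  | RAW r0
5. st @i8  | no-port MEM/BR
6. blt/sub @i9&i10  | pair
7. and @i11  | tail

ISSUED = 8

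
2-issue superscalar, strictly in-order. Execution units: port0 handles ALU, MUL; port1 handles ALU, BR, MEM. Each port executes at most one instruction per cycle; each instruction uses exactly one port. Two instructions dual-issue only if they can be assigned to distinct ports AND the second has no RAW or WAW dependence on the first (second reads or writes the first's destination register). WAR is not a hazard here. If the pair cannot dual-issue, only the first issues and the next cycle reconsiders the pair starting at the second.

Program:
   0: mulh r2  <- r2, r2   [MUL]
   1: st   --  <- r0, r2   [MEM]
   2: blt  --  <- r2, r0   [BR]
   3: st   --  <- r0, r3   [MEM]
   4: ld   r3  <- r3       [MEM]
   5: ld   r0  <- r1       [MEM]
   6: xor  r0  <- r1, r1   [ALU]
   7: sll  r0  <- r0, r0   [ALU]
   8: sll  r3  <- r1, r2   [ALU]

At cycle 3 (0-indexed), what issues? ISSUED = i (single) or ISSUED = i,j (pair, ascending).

c0: i0 mulh  RAW r2
c1: i1 st  no-port MEM/BR
c2: i2 blt  no-port BR/MEM
c3: i3 st  no-port MEM/MEM
c4: i4 ld  no-port MEM/MEM
c5: i5 ld  WAW r0
c6: i6 xor  RAW+WAW r0
c7: i7,i8 sll sll  dual

ISSUED = 3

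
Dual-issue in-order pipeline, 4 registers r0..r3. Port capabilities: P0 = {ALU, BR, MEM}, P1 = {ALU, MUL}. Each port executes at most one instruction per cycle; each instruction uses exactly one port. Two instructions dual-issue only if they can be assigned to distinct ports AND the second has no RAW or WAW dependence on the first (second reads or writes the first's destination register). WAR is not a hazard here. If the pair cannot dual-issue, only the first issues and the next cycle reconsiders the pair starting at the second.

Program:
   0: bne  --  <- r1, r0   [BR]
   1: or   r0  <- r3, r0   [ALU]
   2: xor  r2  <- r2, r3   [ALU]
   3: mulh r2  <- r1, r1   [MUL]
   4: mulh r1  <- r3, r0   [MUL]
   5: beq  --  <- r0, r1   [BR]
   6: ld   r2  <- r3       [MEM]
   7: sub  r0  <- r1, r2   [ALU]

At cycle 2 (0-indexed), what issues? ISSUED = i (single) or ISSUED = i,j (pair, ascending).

t=0 i0+i1:bne;or ; dual
t=1 i2:xor ; WAW r2
t=2 i3:mulh ; no-port MUL/MUL
t=3 i4:mulh ; RAW r1
t=4 i5:beq ; no-port BR/MEM
t=5 i6:ld ; RAW r2
t=6 i7:sub ; tail

ISSUED = 3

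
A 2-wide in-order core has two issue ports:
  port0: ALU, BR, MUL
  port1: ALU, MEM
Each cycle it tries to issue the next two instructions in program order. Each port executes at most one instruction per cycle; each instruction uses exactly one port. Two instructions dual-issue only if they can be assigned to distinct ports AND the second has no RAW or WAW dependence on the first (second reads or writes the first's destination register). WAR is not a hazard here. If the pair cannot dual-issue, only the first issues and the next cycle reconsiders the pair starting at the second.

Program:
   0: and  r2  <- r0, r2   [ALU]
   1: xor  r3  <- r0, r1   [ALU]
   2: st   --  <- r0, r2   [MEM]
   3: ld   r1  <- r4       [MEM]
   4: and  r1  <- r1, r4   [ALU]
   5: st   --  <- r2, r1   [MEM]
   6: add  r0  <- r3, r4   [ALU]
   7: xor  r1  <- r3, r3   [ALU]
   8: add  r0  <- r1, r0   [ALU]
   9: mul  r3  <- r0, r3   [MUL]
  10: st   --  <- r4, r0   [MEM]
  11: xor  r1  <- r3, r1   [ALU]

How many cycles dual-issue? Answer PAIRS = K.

PAIRS = 3

[0] i0,i1  and.ALU xor.ALU  -- pair
[1] i2  st.MEM  -- no-port MEM/MEM
[2] i3  ld.MEM  -- RAW+WAW r1
[3] i4  and.ALU  -- RAW r1
[4] i5,i6  st.MEM add.ALU  -- pair
[5] i7  xor.ALU  -- RAW r1
[6] i8  add.ALU  -- RAW r0
[7] i9,i10  mul.MUL st.MEM  -- pair
[8] i11  xor.ALU  -- tail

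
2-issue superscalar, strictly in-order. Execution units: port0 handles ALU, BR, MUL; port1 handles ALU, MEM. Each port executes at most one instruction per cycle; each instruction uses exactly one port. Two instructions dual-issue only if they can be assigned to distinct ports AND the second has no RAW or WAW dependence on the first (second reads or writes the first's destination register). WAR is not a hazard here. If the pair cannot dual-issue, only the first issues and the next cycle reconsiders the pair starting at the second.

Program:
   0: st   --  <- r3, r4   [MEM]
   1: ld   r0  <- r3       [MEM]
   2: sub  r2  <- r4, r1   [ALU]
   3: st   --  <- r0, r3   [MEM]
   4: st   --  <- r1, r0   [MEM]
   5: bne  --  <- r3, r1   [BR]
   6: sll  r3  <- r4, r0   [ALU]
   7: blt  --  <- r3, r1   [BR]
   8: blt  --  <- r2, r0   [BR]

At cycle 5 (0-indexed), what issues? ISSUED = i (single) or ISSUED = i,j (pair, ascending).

ISSUED = 7

[0] i0  st.MEM  -- no-port MEM/MEM
[1] i1/i2  ld.MEM;sub.ALU  -- 2-wide
[2] i3  st.MEM  -- no-port MEM/MEM
[3] i4/i5  st.MEM;bne.BR  -- 2-wide
[4] i6  sll.ALU  -- RAW r3
[5] i7  blt.BR  -- no-port BR/BR
[6] i8  blt.BR  -- tail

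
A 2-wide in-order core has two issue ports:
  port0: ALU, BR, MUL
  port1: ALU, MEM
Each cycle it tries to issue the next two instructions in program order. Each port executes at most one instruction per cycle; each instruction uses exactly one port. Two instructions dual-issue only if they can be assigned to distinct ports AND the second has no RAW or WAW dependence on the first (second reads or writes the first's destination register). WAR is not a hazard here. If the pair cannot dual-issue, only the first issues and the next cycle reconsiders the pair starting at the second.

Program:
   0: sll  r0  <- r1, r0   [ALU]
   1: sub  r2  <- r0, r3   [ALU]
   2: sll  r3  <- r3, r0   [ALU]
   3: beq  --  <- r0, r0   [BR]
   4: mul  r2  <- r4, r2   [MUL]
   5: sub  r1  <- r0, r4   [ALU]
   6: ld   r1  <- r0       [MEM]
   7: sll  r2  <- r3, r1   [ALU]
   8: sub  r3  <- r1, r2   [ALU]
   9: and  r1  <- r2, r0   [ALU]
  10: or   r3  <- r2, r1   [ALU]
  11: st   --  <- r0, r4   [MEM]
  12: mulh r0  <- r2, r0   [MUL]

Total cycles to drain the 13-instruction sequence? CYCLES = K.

0. sll @i0  | RAW r0
1. sub;sll @i1/i2  | 2-wide
2. beq @i3  | no-port BR/MUL
3. mul;sub @i4/i5  | 2-wide
4. ld @i6  | RAW r1
5. sll @i7  | RAW r2
6. sub;and @i8/i9  | 2-wide
7. or;st @i10/i11  | 2-wide
8. mulh @i12  | tail

CYCLES = 9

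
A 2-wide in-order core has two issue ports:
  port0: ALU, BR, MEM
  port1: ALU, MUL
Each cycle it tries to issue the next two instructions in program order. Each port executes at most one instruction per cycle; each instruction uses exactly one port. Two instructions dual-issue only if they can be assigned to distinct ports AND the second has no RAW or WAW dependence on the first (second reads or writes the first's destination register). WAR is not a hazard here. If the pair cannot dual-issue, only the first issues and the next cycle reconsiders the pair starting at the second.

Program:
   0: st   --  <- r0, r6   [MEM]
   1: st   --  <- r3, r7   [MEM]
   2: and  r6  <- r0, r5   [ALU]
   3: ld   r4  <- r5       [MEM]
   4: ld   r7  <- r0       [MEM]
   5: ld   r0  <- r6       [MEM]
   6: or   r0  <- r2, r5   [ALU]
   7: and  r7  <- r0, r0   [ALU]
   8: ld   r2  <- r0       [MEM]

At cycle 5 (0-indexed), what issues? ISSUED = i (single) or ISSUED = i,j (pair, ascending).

0. st.MEM @i0  | no-port MEM/MEM
1. st.MEM and.ALU @i1&i2  | pair
2. ld.MEM @i3  | no-port MEM/MEM
3. ld.MEM @i4  | no-port MEM/MEM
4. ld.MEM @i5  | WAW r0
5. or.ALU @i6  | RAW r0
6. and.ALU ld.MEM @i7&i8  | pair

ISSUED = 6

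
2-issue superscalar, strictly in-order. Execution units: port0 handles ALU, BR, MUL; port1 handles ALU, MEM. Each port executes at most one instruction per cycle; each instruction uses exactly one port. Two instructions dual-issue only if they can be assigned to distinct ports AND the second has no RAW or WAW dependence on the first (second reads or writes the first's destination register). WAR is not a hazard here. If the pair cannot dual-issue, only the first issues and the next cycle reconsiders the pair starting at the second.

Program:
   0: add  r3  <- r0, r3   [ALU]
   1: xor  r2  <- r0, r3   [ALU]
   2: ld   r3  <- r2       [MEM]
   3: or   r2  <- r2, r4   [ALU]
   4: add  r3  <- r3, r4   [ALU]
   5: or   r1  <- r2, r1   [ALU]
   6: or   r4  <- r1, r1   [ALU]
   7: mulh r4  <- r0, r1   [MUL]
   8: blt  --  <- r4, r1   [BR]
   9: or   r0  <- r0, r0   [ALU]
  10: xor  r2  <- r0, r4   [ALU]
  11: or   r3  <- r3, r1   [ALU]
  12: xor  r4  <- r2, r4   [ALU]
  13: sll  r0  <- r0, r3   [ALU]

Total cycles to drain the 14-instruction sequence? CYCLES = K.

#0 head=0: add.ALU i0 RAW r3
#1 head=1: xor.ALU i1 RAW r2
#2 head=2: ld.MEM;or.ALU i2&i3 2-wide
#3 head=4: add.ALU;or.ALU i4&i5 2-wide
#4 head=6: or.ALU i6 WAW r4
#5 head=7: mulh.MUL i7 no-port MUL/BR
#6 head=8: blt.BR;or.ALU i8&i9 2-wide
#7 head=10: xor.ALU;or.ALU i10&i11 2-wide
#8 head=12: xor.ALU;sll.ALU i12&i13 2-wide

CYCLES = 9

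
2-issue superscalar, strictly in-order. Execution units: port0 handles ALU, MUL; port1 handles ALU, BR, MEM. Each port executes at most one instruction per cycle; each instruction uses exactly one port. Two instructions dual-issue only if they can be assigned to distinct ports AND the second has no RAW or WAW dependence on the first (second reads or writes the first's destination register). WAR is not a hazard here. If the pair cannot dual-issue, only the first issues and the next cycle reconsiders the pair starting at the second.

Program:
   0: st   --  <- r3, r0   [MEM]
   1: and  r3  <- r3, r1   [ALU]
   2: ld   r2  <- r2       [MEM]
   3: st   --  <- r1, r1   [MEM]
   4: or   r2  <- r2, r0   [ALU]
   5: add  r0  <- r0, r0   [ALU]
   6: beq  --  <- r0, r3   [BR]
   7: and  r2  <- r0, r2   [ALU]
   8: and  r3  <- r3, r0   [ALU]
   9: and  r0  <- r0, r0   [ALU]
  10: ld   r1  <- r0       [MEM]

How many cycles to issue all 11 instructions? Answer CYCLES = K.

CYCLES = 7

0. st;and @i0&i1  | 2-wide
1. ld @i2  | no-port MEM/MEM
2. st;or @i3&i4  | 2-wide
3. add @i5  | RAW r0
4. beq;and @i6&i7  | 2-wide
5. and;and @i8&i9  | 2-wide
6. ld @i10  | tail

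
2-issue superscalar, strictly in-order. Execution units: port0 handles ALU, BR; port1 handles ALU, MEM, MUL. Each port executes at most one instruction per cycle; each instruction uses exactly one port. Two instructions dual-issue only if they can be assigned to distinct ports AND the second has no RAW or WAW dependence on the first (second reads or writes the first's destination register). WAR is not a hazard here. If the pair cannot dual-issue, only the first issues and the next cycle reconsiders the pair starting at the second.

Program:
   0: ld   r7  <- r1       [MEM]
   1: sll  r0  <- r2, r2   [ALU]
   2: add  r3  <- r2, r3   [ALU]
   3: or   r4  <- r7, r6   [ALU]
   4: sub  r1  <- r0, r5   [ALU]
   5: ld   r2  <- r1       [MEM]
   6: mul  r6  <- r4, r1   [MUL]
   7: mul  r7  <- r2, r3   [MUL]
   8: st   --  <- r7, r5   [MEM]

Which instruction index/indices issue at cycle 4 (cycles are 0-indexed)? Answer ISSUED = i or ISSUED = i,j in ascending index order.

ISSUED = 6

c0: i0/i1 ld.MEM/sll.ALU  pair
c1: i2/i3 add.ALU/or.ALU  pair
c2: i4 sub.ALU  RAW r1
c3: i5 ld.MEM  no-port MEM/MUL
c4: i6 mul.MUL  no-port MUL/MUL
c5: i7 mul.MUL  no-port MUL/MEM
c6: i8 st.MEM  tail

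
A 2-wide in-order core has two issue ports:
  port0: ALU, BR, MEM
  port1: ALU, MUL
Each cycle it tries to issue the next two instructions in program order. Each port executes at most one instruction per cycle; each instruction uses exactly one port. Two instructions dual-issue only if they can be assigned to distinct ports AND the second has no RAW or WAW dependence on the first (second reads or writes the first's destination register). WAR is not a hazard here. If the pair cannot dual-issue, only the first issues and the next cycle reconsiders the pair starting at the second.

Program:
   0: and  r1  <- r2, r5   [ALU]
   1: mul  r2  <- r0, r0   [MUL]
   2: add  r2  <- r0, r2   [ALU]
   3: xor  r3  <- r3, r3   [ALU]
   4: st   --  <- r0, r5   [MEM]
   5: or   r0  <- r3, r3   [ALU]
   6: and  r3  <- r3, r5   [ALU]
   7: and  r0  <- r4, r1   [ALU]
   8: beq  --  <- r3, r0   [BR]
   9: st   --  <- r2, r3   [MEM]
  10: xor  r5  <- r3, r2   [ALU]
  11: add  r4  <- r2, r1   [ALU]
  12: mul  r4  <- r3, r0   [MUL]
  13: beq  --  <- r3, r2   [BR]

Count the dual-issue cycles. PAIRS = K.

PAIRS = 6

  cy0 -> i0+i1 (and/mul) pair
  cy1 -> i2+i3 (add/xor) pair
  cy2 -> i4+i5 (st/or) pair
  cy3 -> i6+i7 (and/and) pair
  cy4 -> i8 (beq) no-port BR/MEM
  cy5 -> i9+i10 (st/xor) pair
  cy6 -> i11 (add) WAW r4
  cy7 -> i12+i13 (mul/beq) pair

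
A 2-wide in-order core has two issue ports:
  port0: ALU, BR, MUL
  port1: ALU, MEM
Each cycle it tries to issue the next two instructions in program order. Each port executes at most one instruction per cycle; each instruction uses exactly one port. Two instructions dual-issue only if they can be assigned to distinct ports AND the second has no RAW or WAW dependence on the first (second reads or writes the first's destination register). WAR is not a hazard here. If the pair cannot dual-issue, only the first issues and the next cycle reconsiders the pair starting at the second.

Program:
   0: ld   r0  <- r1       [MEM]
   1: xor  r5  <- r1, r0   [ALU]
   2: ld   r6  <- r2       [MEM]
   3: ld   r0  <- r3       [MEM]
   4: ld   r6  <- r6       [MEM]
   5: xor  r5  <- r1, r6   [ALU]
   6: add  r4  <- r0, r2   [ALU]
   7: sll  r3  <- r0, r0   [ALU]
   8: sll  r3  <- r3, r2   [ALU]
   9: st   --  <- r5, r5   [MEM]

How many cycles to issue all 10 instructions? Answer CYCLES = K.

CYCLES = 7

t=0 i0:ld ; RAW r0
t=1 i1+i2:xor ld ; 2-wide
t=2 i3:ld ; no-port MEM/MEM
t=3 i4:ld ; RAW r6
t=4 i5+i6:xor add ; 2-wide
t=5 i7:sll ; RAW+WAW r3
t=6 i8+i9:sll st ; 2-wide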